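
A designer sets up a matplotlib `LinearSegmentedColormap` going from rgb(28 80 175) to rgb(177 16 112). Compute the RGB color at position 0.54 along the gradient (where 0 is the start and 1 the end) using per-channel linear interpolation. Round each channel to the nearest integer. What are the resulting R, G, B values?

(108, 45, 141)

R = 28 + 0.54 × (177 − 28) = 28 + 0.54 × 149 = 108.46 → 108
G = 80 + 0.54 × (16 − 80) = 80 + 0.54 × -64 = 45.44 → 45
B = 175 + 0.54 × (112 − 175) = 175 + 0.54 × -63 = 140.98 → 141
So the blended color is (108, 45, 141), about #6c2d8d.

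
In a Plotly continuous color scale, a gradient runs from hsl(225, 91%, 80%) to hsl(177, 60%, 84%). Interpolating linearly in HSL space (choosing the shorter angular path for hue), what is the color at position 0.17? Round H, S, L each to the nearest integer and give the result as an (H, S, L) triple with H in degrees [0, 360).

Hue arc: Δh = 177 − 225 = -48° (|Δh| ≤ 180, already the shorter path).
H = 225 + 0.17 × (-48) = 216.84 → 217°
S = 91 + 0.17 × (60 − 91) = 85.73 → 86%
L = 80 + 0.17 × (84 − 80) = 80.68 → 81%

(217, 86, 81)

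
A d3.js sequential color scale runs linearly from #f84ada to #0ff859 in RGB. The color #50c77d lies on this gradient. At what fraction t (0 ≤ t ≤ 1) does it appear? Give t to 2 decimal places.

Invert the lerp on the R channel (largest span, 233): t = (80 − 248) / (15 − 248) = -168/-233 = 0.72103.
Check on G: (199 − 74)/(248 − 74) = 0.7184 ✓

0.72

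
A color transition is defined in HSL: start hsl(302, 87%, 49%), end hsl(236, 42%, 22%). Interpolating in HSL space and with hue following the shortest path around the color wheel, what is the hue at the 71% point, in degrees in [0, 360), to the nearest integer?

Hue arc: Δh = 236 − 302 = -66° (|Δh| ≤ 180, already the shorter path).
H = 302 + 0.71 × (-66) = 255.14 → 255°

255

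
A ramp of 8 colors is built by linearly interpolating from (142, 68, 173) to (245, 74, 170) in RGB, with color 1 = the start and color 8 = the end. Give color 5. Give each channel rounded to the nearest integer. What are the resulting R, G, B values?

(201, 71, 171)

With 8 swatches and endpoints inclusive, swatch 5 sits at t = (5 − 1)/(8 − 1) = 4/7 ≈ 0.5714.
R = 142 + 0.5714 × (245 − 142) = 200.854 → 201
G = 68 + 0.5714 × (74 − 68) = 71.428 → 71
B = 173 + 0.5714 × (170 − 173) = 171.286 → 171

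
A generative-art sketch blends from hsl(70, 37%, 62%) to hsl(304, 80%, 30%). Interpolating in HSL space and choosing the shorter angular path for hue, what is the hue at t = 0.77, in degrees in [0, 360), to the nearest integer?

Hue: 304 − 70 = 234°, but |234| > 180 so the shorter arc goes the other way: Δh = 234 − 360 = -126°.
H = 70 + 0.77 × (-126) = -27.02 → -27 → -27 mod 360 = 333°

333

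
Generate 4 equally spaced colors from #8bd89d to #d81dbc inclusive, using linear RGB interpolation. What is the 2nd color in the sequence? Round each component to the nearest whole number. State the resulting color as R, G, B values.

With 4 swatches and endpoints inclusive, swatch 2 sits at t = (2 − 1)/(4 − 1) = 1/3 ≈ 0.3333.
#8bd89d → (139, 216, 157); #d81dbc → (216, 29, 188).
R = 139 + 0.3333 × (216 − 139) = 164.664 → 165
G = 216 + 0.3333 × (29 − 216) = 153.673 → 154
B = 157 + 0.3333 × (188 − 157) = 167.332 → 167

(165, 154, 167)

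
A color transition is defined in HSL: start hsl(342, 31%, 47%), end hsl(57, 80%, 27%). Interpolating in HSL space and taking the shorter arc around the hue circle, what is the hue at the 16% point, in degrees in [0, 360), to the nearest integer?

Hue: 57 − 342 = -285°, but |-285| > 180 so the shorter arc goes the other way: Δh = -285 + 360 = 75°.
H = 342 + 0.16 × (75) = 354 → 354°

354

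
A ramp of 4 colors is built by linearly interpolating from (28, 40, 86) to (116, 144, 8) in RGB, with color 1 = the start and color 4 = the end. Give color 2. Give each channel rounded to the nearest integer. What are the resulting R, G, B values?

(57, 75, 60)

With 4 swatches and endpoints inclusive, swatch 2 sits at t = (2 − 1)/(4 − 1) = 1/3 ≈ 0.3333.
R = 28 + 0.3333 × (116 − 28) = 57.33 → 57
G = 40 + 0.3333 × (144 − 40) = 74.663 → 75
B = 86 + 0.3333 × (8 − 86) = 60.003 → 60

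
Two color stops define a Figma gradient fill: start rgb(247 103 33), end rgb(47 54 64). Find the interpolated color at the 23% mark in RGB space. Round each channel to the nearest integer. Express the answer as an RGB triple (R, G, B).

(201, 92, 40)

23% corresponds to t = 0.23.
R = 247 + 0.23 × (47 − 247) = 247 + 0.23 × -200 = 201 → 201
G = 103 + 0.23 × (54 − 103) = 103 + 0.23 × -49 = 91.73 → 92
B = 33 + 0.23 × (64 − 33) = 33 + 0.23 × 31 = 40.13 → 40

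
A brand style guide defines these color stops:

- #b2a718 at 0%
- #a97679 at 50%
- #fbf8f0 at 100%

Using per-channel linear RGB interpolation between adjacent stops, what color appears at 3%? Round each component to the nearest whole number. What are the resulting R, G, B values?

3% lies between the 0% and 50% stops, so the local fraction is t = (3 − 0)/(50 − 0) = 3/50 ≈ 0.06.
#b2a718 → (178, 167, 24); #a97679 → (169, 118, 121).
R = 178 + 0.06 × (169 − 178) = 177.46 → 177
G = 167 + 0.06 × (118 − 167) = 164.06 → 164
B = 24 + 0.06 × (121 − 24) = 29.82 → 30

(177, 164, 30)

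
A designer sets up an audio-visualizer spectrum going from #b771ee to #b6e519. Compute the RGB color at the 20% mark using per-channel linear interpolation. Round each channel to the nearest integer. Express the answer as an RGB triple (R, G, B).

(183, 136, 195)

#b771ee → (183, 113, 238); #b6e519 → (182, 229, 25).
20% corresponds to t = 0.2.
R = 183 + 0.2 × (182 − 183) = 183 + 0.2 × -1 = 182.8 → 183
G = 113 + 0.2 × (229 − 113) = 113 + 0.2 × 116 = 136.2 → 136
B = 238 + 0.2 × (25 − 238) = 238 + 0.2 × -213 = 195.4 → 195
So the blended color is (183, 136, 195), about #b788c3.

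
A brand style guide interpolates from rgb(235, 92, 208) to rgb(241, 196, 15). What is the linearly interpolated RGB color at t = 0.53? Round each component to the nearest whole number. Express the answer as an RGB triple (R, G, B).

(238, 147, 106)

R = 235 + 0.53 × (241 − 235) = 235 + 0.53 × 6 = 238.18 → 238
G = 92 + 0.53 × (196 − 92) = 92 + 0.53 × 104 = 147.12 → 147
B = 208 + 0.53 × (15 − 208) = 208 + 0.53 × -193 = 105.71 → 106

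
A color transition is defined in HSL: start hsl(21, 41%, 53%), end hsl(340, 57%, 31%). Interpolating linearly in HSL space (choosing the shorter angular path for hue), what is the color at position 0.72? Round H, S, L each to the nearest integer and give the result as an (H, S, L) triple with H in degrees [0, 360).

(351, 53, 37)

Hue: 340 − 21 = 319°, but |319| > 180 so the shorter arc goes the other way: Δh = 319 − 360 = -41°.
H = 21 + 0.72 × (-41) = -8.52 → -9 → -9 mod 360 = 351°
S = 41 + 0.72 × (57 − 41) = 52.52 → 53%
L = 53 + 0.72 × (31 − 53) = 37.16 → 37%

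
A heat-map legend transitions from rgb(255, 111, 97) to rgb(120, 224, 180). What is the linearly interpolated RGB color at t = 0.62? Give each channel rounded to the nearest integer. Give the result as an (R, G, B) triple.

(171, 181, 148)

R = 255 + 0.62 × (120 − 255) = 255 + 0.62 × -135 = 171.3 → 171
G = 111 + 0.62 × (224 − 111) = 111 + 0.62 × 113 = 181.06 → 181
B = 97 + 0.62 × (180 − 97) = 97 + 0.62 × 83 = 148.46 → 148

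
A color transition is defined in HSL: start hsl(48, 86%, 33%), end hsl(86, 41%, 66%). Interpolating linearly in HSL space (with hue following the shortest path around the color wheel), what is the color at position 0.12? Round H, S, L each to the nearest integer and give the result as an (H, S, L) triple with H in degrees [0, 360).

(53, 81, 37)

Hue arc: Δh = 86 − 48 = 38° (|Δh| ≤ 180, already the shorter path).
H = 48 + 0.12 × (38) = 52.56 → 53°
S = 86 + 0.12 × (41 − 86) = 80.6 → 81%
L = 33 + 0.12 × (66 − 33) = 36.96 → 37%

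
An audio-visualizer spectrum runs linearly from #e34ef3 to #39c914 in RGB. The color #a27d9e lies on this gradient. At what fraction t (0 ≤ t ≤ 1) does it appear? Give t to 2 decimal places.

0.38

Invert the lerp on the B channel (largest span, 223): t = (158 − 243) / (20 − 243) = -85/-223 = 0.38117.
Check on R: (162 − 227)/(57 − 227) = 0.3824 ✓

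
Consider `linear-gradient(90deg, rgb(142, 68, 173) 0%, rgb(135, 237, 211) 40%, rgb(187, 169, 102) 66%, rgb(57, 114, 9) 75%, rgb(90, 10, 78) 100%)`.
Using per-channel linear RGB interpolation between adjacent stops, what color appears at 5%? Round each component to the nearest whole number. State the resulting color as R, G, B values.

5% lies between the 0% and 40% stops, so the local fraction is t = (5 − 0)/(40 − 0) = 5/40 ≈ 0.125.
R = 142 + 0.125 × (135 − 142) = 141.125 → 141
G = 68 + 0.125 × (237 − 68) = 89.125 → 89
B = 173 + 0.125 × (211 − 173) = 177.75 → 178

(141, 89, 178)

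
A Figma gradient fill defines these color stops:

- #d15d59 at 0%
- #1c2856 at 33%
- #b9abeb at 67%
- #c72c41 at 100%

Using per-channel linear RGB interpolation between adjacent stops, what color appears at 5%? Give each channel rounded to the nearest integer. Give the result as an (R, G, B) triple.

5% lies between the 0% and 33% stops, so the local fraction is t = (5 − 0)/(33 − 0) = 5/33 ≈ 0.1515.
#d15d59 → (209, 93, 89); #1c2856 → (28, 40, 86).
R = 209 + 0.1515 × (28 − 209) = 181.578 → 182
G = 93 + 0.1515 × (40 − 93) = 84.971 → 85
B = 89 + 0.1515 × (86 − 89) = 88.546 → 89

(182, 85, 89)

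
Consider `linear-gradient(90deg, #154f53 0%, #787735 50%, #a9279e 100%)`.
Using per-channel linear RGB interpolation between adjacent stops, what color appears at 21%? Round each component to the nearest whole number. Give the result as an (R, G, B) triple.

21% lies between the 0% and 50% stops, so the local fraction is t = (21 − 0)/(50 − 0) = 21/50 ≈ 0.42.
#154f53 → (21, 79, 83); #787735 → (120, 119, 53).
R = 21 + 0.42 × (120 − 21) = 62.58 → 63
G = 79 + 0.42 × (119 − 79) = 95.8 → 96
B = 83 + 0.42 × (53 − 83) = 70.4 → 70

(63, 96, 70)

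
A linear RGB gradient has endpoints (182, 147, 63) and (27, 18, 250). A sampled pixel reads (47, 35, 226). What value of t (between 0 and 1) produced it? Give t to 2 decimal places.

Invert the lerp on the B channel (largest span, 187): t = (226 − 63) / (250 − 63) = 163/187 = 0.87166.
Check on R: (47 − 182)/(27 − 182) = 0.871 ✓

0.87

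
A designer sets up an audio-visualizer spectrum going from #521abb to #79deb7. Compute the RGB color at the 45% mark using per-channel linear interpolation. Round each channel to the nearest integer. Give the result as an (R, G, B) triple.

(100, 114, 185)

#521abb → (82, 26, 187); #79deb7 → (121, 222, 183).
45% corresponds to t = 0.45.
R = 82 + 0.45 × (121 − 82) = 82 + 0.45 × 39 = 99.55 → 100
G = 26 + 0.45 × (222 − 26) = 26 + 0.45 × 196 = 114.2 → 114
B = 187 + 0.45 × (183 − 187) = 187 + 0.45 × -4 = 185.2 → 185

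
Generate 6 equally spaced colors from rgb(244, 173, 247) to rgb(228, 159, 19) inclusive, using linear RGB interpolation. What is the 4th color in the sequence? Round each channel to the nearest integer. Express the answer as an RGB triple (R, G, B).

With 6 swatches and endpoints inclusive, swatch 4 sits at t = (4 − 1)/(6 − 1) = 3/5 ≈ 0.6.
R = 244 + 0.6 × (228 − 244) = 234.4 → 234
G = 173 + 0.6 × (159 − 173) = 164.6 → 165
B = 247 + 0.6 × (19 − 247) = 110.2 → 110

(234, 165, 110)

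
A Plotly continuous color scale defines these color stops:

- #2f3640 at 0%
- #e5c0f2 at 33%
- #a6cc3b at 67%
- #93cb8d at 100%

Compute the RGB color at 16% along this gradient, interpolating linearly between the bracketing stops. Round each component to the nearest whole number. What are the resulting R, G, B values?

16% lies between the 0% and 33% stops, so the local fraction is t = (16 − 0)/(33 − 0) = 16/33 ≈ 0.4848.
#2f3640 → (47, 54, 64); #e5c0f2 → (229, 192, 242).
R = 47 + 0.4848 × (229 − 47) = 135.234 → 135
G = 54 + 0.4848 × (192 − 54) = 120.902 → 121
B = 64 + 0.4848 × (242 − 64) = 150.294 → 150

(135, 121, 150)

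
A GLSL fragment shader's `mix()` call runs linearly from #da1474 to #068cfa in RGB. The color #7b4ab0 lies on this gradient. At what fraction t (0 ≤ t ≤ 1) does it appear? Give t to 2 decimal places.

Invert the lerp on the R channel (largest span, 212): t = (123 − 218) / (6 − 218) = -95/-212 = 0.44811.
Check on G: (74 − 20)/(140 − 20) = 0.45 ✓

0.45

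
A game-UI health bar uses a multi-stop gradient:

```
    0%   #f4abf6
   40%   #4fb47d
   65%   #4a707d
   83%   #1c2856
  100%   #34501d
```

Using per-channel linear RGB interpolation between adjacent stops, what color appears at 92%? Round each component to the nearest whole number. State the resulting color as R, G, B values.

(41, 61, 56)

92% lies between the 83% and 100% stops, so the local fraction is t = (92 − 83)/(100 − 83) = 9/17 ≈ 0.5294.
#1c2856 → (28, 40, 86); #34501d → (52, 80, 29).
R = 28 + 0.5294 × (52 − 28) = 40.706 → 41
G = 40 + 0.5294 × (80 − 40) = 61.176 → 61
B = 86 + 0.5294 × (29 − 86) = 55.824 → 56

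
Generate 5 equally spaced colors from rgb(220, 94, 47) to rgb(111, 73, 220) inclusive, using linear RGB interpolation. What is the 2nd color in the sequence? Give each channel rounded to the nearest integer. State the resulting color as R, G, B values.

(193, 89, 90)

With 5 swatches and endpoints inclusive, swatch 2 sits at t = (2 − 1)/(5 − 1) = 1/4 ≈ 0.25.
R = 220 + 0.25 × (111 − 220) = 192.75 → 193
G = 94 + 0.25 × (73 − 94) = 88.75 → 89
B = 47 + 0.25 × (220 − 47) = 90.25 → 90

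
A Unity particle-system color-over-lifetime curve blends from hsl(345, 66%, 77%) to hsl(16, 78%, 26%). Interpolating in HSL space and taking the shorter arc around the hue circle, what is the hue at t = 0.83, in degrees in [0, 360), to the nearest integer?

Hue: 16 − 345 = -329°, but |-329| > 180 so the shorter arc goes the other way: Δh = -329 + 360 = 31°.
H = 345 + 0.83 × (31) = 370.73 → 371 → 371 mod 360 = 11°

11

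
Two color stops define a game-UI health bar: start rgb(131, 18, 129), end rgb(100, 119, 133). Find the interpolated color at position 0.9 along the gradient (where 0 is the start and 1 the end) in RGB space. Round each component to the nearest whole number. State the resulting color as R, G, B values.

R = 131 + 0.9 × (100 − 131) = 131 + 0.9 × -31 = 103.1 → 103
G = 18 + 0.9 × (119 − 18) = 18 + 0.9 × 101 = 108.9 → 109
B = 129 + 0.9 × (133 − 129) = 129 + 0.9 × 4 = 132.6 → 133
So the blended color is (103, 109, 133), about #676d85.

(103, 109, 133)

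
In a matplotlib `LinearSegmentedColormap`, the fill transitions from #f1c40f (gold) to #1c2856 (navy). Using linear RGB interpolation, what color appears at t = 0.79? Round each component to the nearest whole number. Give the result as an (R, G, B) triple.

(73, 73, 71)

#f1c40f → (241, 196, 15); #1c2856 → (28, 40, 86).
R = 241 + 0.79 × (28 − 241) = 241 + 0.79 × -213 = 72.73 → 73
G = 196 + 0.79 × (40 − 196) = 196 + 0.79 × -156 = 72.76 → 73
B = 15 + 0.79 × (86 − 15) = 15 + 0.79 × 71 = 71.09 → 71
So the blended color is (73, 73, 71), about #494947.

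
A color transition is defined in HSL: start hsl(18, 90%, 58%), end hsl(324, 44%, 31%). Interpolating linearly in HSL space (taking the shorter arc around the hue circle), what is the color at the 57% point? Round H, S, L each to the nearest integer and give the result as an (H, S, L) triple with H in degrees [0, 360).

Hue: 324 − 18 = 306°, but |306| > 180 so the shorter arc goes the other way: Δh = 306 − 360 = -54°.
H = 18 + 0.57 × (-54) = -12.78 → -13 → -13 mod 360 = 347°
S = 90 + 0.57 × (44 − 90) = 63.78 → 64%
L = 58 + 0.57 × (31 − 58) = 42.61 → 43%

(347, 64, 43)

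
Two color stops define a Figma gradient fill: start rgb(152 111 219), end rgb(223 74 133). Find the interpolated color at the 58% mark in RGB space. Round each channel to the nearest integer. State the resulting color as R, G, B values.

58% corresponds to t = 0.58.
R = 152 + 0.58 × (223 − 152) = 152 + 0.58 × 71 = 193.18 → 193
G = 111 + 0.58 × (74 − 111) = 111 + 0.58 × -37 = 89.54 → 90
B = 219 + 0.58 × (133 − 219) = 219 + 0.58 × -86 = 169.12 → 169

(193, 90, 169)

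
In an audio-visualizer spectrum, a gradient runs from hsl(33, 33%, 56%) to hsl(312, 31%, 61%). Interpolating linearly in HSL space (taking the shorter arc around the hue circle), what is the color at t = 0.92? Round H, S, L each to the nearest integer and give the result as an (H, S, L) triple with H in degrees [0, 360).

Hue: 312 − 33 = 279°, but |279| > 180 so the shorter arc goes the other way: Δh = 279 − 360 = -81°.
H = 33 + 0.92 × (-81) = -41.52 → -42 → -42 mod 360 = 318°
S = 33 + 0.92 × (31 − 33) = 31.16 → 31%
L = 56 + 0.92 × (61 − 56) = 60.6 → 61%

(318, 31, 61)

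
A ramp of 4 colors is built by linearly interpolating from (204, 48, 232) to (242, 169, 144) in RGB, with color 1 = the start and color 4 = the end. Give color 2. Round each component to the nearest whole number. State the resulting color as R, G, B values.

(217, 88, 203)

With 4 swatches and endpoints inclusive, swatch 2 sits at t = (2 − 1)/(4 − 1) = 1/3 ≈ 0.3333.
R = 204 + 0.3333 × (242 − 204) = 216.665 → 217
G = 48 + 0.3333 × (169 − 48) = 88.329 → 88
B = 232 + 0.3333 × (144 − 232) = 202.67 → 203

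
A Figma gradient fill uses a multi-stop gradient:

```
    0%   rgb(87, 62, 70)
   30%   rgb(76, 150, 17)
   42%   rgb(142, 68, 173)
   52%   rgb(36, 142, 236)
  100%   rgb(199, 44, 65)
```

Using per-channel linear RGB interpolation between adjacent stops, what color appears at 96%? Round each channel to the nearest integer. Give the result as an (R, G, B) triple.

96% lies between the 52% and 100% stops, so the local fraction is t = (96 − 52)/(100 − 52) = 44/48 ≈ 0.9167.
R = 36 + 0.9167 × (199 − 36) = 185.422 → 185
G = 142 + 0.9167 × (44 − 142) = 52.163 → 52
B = 236 + 0.9167 × (65 − 236) = 79.244 → 79

(185, 52, 79)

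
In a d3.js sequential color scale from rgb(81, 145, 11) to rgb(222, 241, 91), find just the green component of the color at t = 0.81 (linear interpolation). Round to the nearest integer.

G = 145 + 0.81 × (241 − 145) = 222.76 → 223

223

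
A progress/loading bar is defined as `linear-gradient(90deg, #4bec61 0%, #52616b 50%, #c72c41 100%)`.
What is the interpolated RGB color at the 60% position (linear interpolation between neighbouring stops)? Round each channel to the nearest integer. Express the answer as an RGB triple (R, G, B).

60% lies between the 50% and 100% stops, so the local fraction is t = (60 − 50)/(100 − 50) = 10/50 ≈ 0.2.
#52616b → (82, 97, 107); #c72c41 → (199, 44, 65).
R = 82 + 0.2 × (199 − 82) = 105.4 → 105
G = 97 + 0.2 × (44 − 97) = 86.4 → 86
B = 107 + 0.2 × (65 − 107) = 98.6 → 99

(105, 86, 99)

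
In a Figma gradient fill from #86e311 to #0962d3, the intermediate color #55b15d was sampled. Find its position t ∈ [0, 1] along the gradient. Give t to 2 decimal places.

Invert the lerp on the B channel (largest span, 194): t = (93 − 17) / (211 − 17) = 76/194 = 0.39175.
Check on R: (85 − 134)/(9 − 134) = 0.392 ✓

0.39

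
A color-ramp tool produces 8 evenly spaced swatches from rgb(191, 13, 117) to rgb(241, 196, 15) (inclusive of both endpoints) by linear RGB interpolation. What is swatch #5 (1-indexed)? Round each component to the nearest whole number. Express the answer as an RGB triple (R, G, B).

(220, 118, 59)

With 8 swatches and endpoints inclusive, swatch 5 sits at t = (5 − 1)/(8 − 1) = 4/7 ≈ 0.5714.
R = 191 + 0.5714 × (241 − 191) = 219.57 → 220
G = 13 + 0.5714 × (196 − 13) = 117.566 → 118
B = 117 + 0.5714 × (15 − 117) = 58.717 → 59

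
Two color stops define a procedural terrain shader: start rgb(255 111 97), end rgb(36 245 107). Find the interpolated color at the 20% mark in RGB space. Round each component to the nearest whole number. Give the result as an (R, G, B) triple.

20% corresponds to t = 0.2.
R = 255 + 0.2 × (36 − 255) = 255 + 0.2 × -219 = 211.2 → 211
G = 111 + 0.2 × (245 − 111) = 111 + 0.2 × 134 = 137.8 → 138
B = 97 + 0.2 × (107 − 97) = 97 + 0.2 × 10 = 99 → 99

(211, 138, 99)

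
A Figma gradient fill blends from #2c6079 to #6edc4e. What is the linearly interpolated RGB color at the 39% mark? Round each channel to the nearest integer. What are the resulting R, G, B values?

(70, 144, 104)

#2c6079 → (44, 96, 121); #6edc4e → (110, 220, 78).
39% corresponds to t = 0.39.
R = 44 + 0.39 × (110 − 44) = 44 + 0.39 × 66 = 69.74 → 70
G = 96 + 0.39 × (220 − 96) = 96 + 0.39 × 124 = 144.36 → 144
B = 121 + 0.39 × (78 − 121) = 121 + 0.39 × -43 = 104.23 → 104
So the blended color is (70, 144, 104), about #469068.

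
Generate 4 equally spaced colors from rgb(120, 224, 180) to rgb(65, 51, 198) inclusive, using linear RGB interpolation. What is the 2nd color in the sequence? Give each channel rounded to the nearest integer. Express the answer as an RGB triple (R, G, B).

(102, 166, 186)

With 4 swatches and endpoints inclusive, swatch 2 sits at t = (2 − 1)/(4 − 1) = 1/3 ≈ 0.3333.
R = 120 + 0.3333 × (65 − 120) = 101.668 → 102
G = 224 + 0.3333 × (51 − 224) = 166.339 → 166
B = 180 + 0.3333 × (198 − 180) = 185.999 → 186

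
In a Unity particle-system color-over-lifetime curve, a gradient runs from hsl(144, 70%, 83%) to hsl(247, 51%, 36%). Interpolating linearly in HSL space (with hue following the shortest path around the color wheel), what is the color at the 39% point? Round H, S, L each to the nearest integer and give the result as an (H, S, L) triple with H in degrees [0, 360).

Hue arc: Δh = 247 − 144 = 103° (|Δh| ≤ 180, already the shorter path).
H = 144 + 0.39 × (103) = 184.17 → 184°
S = 70 + 0.39 × (51 − 70) = 62.59 → 63%
L = 83 + 0.39 × (36 − 83) = 64.67 → 65%

(184, 63, 65)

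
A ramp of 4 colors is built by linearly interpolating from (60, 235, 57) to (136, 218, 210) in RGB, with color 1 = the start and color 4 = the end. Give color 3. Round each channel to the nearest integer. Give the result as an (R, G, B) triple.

With 4 swatches and endpoints inclusive, swatch 3 sits at t = (3 − 1)/(4 − 1) = 2/3 ≈ 0.6667.
R = 60 + 0.6667 × (136 − 60) = 110.669 → 111
G = 235 + 0.6667 × (218 − 235) = 223.666 → 224
B = 57 + 0.6667 × (210 − 57) = 159.005 → 159

(111, 224, 159)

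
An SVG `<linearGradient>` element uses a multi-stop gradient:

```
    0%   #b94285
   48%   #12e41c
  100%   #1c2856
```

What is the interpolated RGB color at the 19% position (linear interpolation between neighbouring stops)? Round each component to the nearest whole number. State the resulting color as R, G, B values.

(119, 130, 91)

19% lies between the 0% and 48% stops, so the local fraction is t = (19 − 0)/(48 − 0) = 19/48 ≈ 0.3958.
#b94285 → (185, 66, 133); #12e41c → (18, 228, 28).
R = 185 + 0.3958 × (18 − 185) = 118.901 → 119
G = 66 + 0.3958 × (228 − 66) = 130.12 → 130
B = 133 + 0.3958 × (28 − 133) = 91.441 → 91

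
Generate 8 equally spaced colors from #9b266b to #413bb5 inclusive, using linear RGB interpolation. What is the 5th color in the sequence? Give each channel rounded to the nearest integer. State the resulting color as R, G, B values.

With 8 swatches and endpoints inclusive, swatch 5 sits at t = (5 − 1)/(8 − 1) = 4/7 ≈ 0.5714.
#9b266b → (155, 38, 107); #413bb5 → (65, 59, 181).
R = 155 + 0.5714 × (65 − 155) = 103.574 → 104
G = 38 + 0.5714 × (59 − 38) = 49.999 → 50
B = 107 + 0.5714 × (181 − 107) = 149.284 → 149

(104, 50, 149)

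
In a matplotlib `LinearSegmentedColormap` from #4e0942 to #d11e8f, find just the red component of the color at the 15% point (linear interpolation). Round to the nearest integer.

R₁ = 78 (from #4e0942), R₂ = 209 (from #d11e8f).
R = 78 + 0.15 × (209 − 78) = 97.65 → 98

98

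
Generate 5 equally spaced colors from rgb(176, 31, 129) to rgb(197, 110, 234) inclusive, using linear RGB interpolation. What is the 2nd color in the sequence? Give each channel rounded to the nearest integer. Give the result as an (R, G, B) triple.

With 5 swatches and endpoints inclusive, swatch 2 sits at t = (2 − 1)/(5 − 1) = 1/4 ≈ 0.25.
R = 176 + 0.25 × (197 − 176) = 181.25 → 181
G = 31 + 0.25 × (110 − 31) = 50.75 → 51
B = 129 + 0.25 × (234 − 129) = 155.25 → 155

(181, 51, 155)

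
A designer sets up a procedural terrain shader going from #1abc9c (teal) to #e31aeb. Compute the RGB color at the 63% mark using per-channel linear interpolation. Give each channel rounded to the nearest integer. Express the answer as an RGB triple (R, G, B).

#1abc9c → (26, 188, 156); #e31aeb → (227, 26, 235).
63% corresponds to t = 0.63.
R = 26 + 0.63 × (227 − 26) = 26 + 0.63 × 201 = 152.63 → 153
G = 188 + 0.63 × (26 − 188) = 188 + 0.63 × -162 = 85.94 → 86
B = 156 + 0.63 × (235 − 156) = 156 + 0.63 × 79 = 205.77 → 206
So the blended color is (153, 86, 206), about #9956ce.

(153, 86, 206)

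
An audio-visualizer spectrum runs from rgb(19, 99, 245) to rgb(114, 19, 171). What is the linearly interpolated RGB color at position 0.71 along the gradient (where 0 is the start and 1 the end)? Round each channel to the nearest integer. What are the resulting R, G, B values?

(86, 42, 192)

R = 19 + 0.71 × (114 − 19) = 19 + 0.71 × 95 = 86.45 → 86
G = 99 + 0.71 × (19 − 99) = 99 + 0.71 × -80 = 42.2 → 42
B = 245 + 0.71 × (171 − 245) = 245 + 0.71 × -74 = 192.46 → 192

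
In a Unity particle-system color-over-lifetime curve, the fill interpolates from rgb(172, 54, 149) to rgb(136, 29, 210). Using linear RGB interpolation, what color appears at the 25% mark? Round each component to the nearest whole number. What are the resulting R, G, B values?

(163, 48, 164)

25% corresponds to t = 0.25.
R = 172 + 0.25 × (136 − 172) = 172 + 0.25 × -36 = 163 → 163
G = 54 + 0.25 × (29 − 54) = 54 + 0.25 × -25 = 47.75 → 48
B = 149 + 0.25 × (210 − 149) = 149 + 0.25 × 61 = 164.25 → 164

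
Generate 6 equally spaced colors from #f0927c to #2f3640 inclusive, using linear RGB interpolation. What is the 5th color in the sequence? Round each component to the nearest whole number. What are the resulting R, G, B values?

(86, 72, 76)

With 6 swatches and endpoints inclusive, swatch 5 sits at t = (5 − 1)/(6 − 1) = 4/5 ≈ 0.8.
#f0927c → (240, 146, 124); #2f3640 → (47, 54, 64).
R = 240 + 0.8 × (47 − 240) = 85.6 → 86
G = 146 + 0.8 × (54 − 146) = 72.4 → 72
B = 124 + 0.8 × (64 − 124) = 76 → 76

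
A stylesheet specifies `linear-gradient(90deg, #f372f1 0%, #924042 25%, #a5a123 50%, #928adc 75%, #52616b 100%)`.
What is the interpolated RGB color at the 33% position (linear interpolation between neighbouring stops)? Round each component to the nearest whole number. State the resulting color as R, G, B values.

33% lies between the 25% and 50% stops, so the local fraction is t = (33 − 25)/(50 − 25) = 8/25 ≈ 0.32.
#924042 → (146, 64, 66); #a5a123 → (165, 161, 35).
R = 146 + 0.32 × (165 − 146) = 152.08 → 152
G = 64 + 0.32 × (161 − 64) = 95.04 → 95
B = 66 + 0.32 × (35 − 66) = 56.08 → 56

(152, 95, 56)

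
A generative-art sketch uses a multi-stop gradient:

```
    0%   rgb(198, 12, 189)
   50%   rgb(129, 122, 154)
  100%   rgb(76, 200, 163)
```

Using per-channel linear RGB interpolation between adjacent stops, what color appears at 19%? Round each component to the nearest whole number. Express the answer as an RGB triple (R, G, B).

(172, 54, 176)

19% lies between the 0% and 50% stops, so the local fraction is t = (19 − 0)/(50 − 0) = 19/50 ≈ 0.38.
R = 198 + 0.38 × (129 − 198) = 171.78 → 172
G = 12 + 0.38 × (122 − 12) = 53.8 → 54
B = 189 + 0.38 × (154 − 189) = 175.7 → 176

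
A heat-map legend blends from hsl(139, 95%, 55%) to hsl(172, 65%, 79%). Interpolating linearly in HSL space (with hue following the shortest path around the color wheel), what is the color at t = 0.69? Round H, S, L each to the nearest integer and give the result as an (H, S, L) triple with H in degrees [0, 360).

(162, 74, 72)

Hue arc: Δh = 172 − 139 = 33° (|Δh| ≤ 180, already the shorter path).
H = 139 + 0.69 × (33) = 161.77 → 162°
S = 95 + 0.69 × (65 − 95) = 74.3 → 74%
L = 55 + 0.69 × (79 − 55) = 71.56 → 72%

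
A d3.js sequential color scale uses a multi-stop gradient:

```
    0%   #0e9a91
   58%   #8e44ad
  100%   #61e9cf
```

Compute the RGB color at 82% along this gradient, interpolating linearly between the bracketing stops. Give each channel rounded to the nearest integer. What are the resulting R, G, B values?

(116, 162, 192)

82% lies between the 58% and 100% stops, so the local fraction is t = (82 − 58)/(100 − 58) = 24/42 ≈ 0.5714.
#8e44ad → (142, 68, 173); #61e9cf → (97, 233, 207).
R = 142 + 0.5714 × (97 − 142) = 116.287 → 116
G = 68 + 0.5714 × (233 − 68) = 162.281 → 162
B = 173 + 0.5714 × (207 − 173) = 192.428 → 192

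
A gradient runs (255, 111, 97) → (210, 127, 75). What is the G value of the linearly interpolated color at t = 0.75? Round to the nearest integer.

123

G = 111 + 0.75 × (127 − 111) = 123 → 123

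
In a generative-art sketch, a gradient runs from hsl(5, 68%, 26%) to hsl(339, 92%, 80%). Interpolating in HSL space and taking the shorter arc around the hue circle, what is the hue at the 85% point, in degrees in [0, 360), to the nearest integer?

Hue: 339 − 5 = 334°, but |334| > 180 so the shorter arc goes the other way: Δh = 334 − 360 = -26°.
H = 5 + 0.85 × (-26) = -17.1 → -17 → -17 mod 360 = 343°

343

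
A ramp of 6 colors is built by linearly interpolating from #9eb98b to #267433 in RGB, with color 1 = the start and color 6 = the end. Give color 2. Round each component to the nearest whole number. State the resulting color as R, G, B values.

With 6 swatches and endpoints inclusive, swatch 2 sits at t = (2 − 1)/(6 − 1) = 1/5 ≈ 0.2.
#9eb98b → (158, 185, 139); #267433 → (38, 116, 51).
R = 158 + 0.2 × (38 − 158) = 134 → 134
G = 185 + 0.2 × (116 − 185) = 171.2 → 171
B = 139 + 0.2 × (51 − 139) = 121.4 → 121

(134, 171, 121)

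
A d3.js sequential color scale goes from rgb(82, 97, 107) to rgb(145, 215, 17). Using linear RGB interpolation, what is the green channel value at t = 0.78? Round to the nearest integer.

G = 97 + 0.78 × (215 − 97) = 189.04 → 189

189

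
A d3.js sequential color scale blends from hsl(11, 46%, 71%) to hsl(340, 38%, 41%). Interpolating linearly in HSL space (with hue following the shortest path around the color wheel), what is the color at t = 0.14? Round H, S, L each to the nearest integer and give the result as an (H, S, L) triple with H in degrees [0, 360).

(7, 45, 67)

Hue: 340 − 11 = 329°, but |329| > 180 so the shorter arc goes the other way: Δh = 329 − 360 = -31°.
H = 11 + 0.14 × (-31) = 6.66 → 7°
S = 46 + 0.14 × (38 − 46) = 44.88 → 45%
L = 71 + 0.14 × (41 − 71) = 66.8 → 67%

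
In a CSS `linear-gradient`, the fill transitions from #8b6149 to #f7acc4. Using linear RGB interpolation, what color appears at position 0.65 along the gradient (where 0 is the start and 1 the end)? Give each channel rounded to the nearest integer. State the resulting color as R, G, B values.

(209, 146, 153)

#8b6149 → (139, 97, 73); #f7acc4 → (247, 172, 196).
R = 139 + 0.65 × (247 − 139) = 139 + 0.65 × 108 = 209.2 → 209
G = 97 + 0.65 × (172 − 97) = 97 + 0.65 × 75 = 145.75 → 146
B = 73 + 0.65 × (196 − 73) = 73 + 0.65 × 123 = 152.95 → 153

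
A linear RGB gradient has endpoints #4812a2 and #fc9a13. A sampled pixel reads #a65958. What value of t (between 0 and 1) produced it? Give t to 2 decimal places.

0.52

Invert the lerp on the R channel (largest span, 180): t = (166 − 72) / (252 − 72) = 94/180 = 0.52222.
Check on G: (89 − 18)/(154 − 18) = 0.5221 ✓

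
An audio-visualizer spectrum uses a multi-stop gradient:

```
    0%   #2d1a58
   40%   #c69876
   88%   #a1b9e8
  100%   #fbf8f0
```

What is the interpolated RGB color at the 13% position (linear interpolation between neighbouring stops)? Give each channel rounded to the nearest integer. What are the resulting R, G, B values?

(95, 67, 98)

13% lies between the 0% and 40% stops, so the local fraction is t = (13 − 0)/(40 − 0) = 13/40 ≈ 0.325.
#2d1a58 → (45, 26, 88); #c69876 → (198, 152, 118).
R = 45 + 0.325 × (198 − 45) = 94.725 → 95
G = 26 + 0.325 × (152 − 26) = 66.95 → 67
B = 88 + 0.325 × (118 − 88) = 97.75 → 98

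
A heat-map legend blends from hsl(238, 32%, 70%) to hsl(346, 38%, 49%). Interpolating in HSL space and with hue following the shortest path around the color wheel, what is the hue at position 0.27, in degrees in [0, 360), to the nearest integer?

267

Hue arc: Δh = 346 − 238 = 108° (|Δh| ≤ 180, already the shorter path).
H = 238 + 0.27 × (108) = 267.16 → 267°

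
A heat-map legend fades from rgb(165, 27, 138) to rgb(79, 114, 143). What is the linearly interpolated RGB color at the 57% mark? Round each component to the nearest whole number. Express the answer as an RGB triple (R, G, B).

(116, 77, 141)

57% corresponds to t = 0.57.
R = 165 + 0.57 × (79 − 165) = 165 + 0.57 × -86 = 115.98 → 116
G = 27 + 0.57 × (114 − 27) = 27 + 0.57 × 87 = 76.59 → 77
B = 138 + 0.57 × (143 − 138) = 138 + 0.57 × 5 = 140.85 → 141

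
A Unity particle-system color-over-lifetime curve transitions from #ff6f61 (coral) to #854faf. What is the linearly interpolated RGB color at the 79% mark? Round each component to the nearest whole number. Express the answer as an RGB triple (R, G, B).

(159, 86, 159)

#ff6f61 → (255, 111, 97); #854faf → (133, 79, 175).
79% corresponds to t = 0.79.
R = 255 + 0.79 × (133 − 255) = 255 + 0.79 × -122 = 158.62 → 159
G = 111 + 0.79 × (79 − 111) = 111 + 0.79 × -32 = 85.72 → 86
B = 97 + 0.79 × (175 − 97) = 97 + 0.79 × 78 = 158.62 → 159
So the blended color is (159, 86, 159), about #9f569f.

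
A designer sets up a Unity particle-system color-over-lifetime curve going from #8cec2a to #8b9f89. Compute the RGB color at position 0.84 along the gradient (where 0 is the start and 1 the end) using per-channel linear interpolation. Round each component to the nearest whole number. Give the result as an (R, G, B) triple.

#8cec2a → (140, 236, 42); #8b9f89 → (139, 159, 137).
R = 140 + 0.84 × (139 − 140) = 140 + 0.84 × -1 = 139.16 → 139
G = 236 + 0.84 × (159 − 236) = 236 + 0.84 × -77 = 171.32 → 171
B = 42 + 0.84 × (137 − 42) = 42 + 0.84 × 95 = 121.8 → 122
So the blended color is (139, 171, 122), about #8bab7a.

(139, 171, 122)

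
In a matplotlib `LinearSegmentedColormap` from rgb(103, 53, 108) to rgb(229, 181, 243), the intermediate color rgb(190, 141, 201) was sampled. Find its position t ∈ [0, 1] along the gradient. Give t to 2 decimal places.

Invert the lerp on the B channel (largest span, 135): t = (201 − 108) / (243 − 108) = 93/135 = 0.68889.
Check on R: (190 − 103)/(229 − 103) = 0.6905 ✓

0.69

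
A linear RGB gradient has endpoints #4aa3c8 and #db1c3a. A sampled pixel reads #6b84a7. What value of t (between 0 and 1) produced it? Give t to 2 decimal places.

Invert the lerp on the R channel (largest span, 145): t = (107 − 74) / (219 − 74) = 33/145 = 0.22759.
Check on G: (132 − 163)/(28 − 163) = 0.2296 ✓

0.23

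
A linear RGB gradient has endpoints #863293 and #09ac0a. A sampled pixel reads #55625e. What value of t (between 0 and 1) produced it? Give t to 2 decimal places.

0.39

Invert the lerp on the B channel (largest span, 137): t = (94 − 147) / (10 − 147) = -53/-137 = 0.38686.
Check on R: (85 − 134)/(9 − 134) = 0.392 ✓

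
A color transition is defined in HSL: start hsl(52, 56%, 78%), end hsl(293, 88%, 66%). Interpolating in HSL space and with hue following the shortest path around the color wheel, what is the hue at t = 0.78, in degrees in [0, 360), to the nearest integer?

Hue: 293 − 52 = 241°, but |241| > 180 so the shorter arc goes the other way: Δh = 241 − 360 = -119°.
H = 52 + 0.78 × (-119) = -40.82 → -41 → -41 mod 360 = 319°

319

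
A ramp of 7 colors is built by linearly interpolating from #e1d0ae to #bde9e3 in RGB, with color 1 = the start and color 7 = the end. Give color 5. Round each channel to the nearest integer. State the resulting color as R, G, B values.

(201, 225, 209)

With 7 swatches and endpoints inclusive, swatch 5 sits at t = (5 − 1)/(7 − 1) = 4/6 ≈ 0.6667.
#e1d0ae → (225, 208, 174); #bde9e3 → (189, 233, 227).
R = 225 + 0.6667 × (189 − 225) = 200.999 → 201
G = 208 + 0.6667 × (233 − 208) = 224.667 → 225
B = 174 + 0.6667 × (227 − 174) = 209.335 → 209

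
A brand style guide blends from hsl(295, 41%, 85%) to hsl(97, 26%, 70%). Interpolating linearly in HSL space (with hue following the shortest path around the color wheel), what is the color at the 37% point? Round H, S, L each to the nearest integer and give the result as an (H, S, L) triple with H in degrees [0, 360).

(355, 35, 79)

Hue: 97 − 295 = -198°, but |-198| > 180 so the shorter arc goes the other way: Δh = -198 + 360 = 162°.
H = 295 + 0.37 × (162) = 354.94 → 355°
S = 41 + 0.37 × (26 − 41) = 35.45 → 35%
L = 85 + 0.37 × (70 − 85) = 79.45 → 79%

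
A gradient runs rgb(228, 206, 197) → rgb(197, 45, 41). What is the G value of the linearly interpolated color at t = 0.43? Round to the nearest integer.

137

G = 206 + 0.43 × (45 − 206) = 136.77 → 137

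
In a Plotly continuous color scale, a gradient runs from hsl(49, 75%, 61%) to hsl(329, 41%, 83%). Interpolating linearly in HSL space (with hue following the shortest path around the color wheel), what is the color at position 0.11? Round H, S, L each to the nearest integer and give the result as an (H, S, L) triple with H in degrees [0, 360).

(40, 71, 63)

Hue: 329 − 49 = 280°, but |280| > 180 so the shorter arc goes the other way: Δh = 280 − 360 = -80°.
H = 49 + 0.11 × (-80) = 40.2 → 40°
S = 75 + 0.11 × (41 − 75) = 71.26 → 71%
L = 61 + 0.11 × (83 − 61) = 63.42 → 63%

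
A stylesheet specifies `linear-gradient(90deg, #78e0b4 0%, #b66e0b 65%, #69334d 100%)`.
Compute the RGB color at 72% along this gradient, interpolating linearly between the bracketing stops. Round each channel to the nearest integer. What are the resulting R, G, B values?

72% lies between the 65% and 100% stops, so the local fraction is t = (72 − 65)/(100 − 65) = 7/35 ≈ 0.2.
#b66e0b → (182, 110, 11); #69334d → (105, 51, 77).
R = 182 + 0.2 × (105 − 182) = 166.6 → 167
G = 110 + 0.2 × (51 − 110) = 98.2 → 98
B = 11 + 0.2 × (77 − 11) = 24.2 → 24

(167, 98, 24)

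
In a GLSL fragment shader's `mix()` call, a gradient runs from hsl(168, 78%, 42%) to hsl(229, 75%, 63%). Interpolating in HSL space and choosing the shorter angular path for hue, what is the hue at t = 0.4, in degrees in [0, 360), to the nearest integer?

192

Hue arc: Δh = 229 − 168 = 61° (|Δh| ≤ 180, already the shorter path).
H = 168 + 0.4 × (61) = 192.4 → 192°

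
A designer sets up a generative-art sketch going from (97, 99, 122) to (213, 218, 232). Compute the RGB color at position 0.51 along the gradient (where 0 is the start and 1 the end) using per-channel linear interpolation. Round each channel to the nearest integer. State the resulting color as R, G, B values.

R = 97 + 0.51 × (213 − 97) = 97 + 0.51 × 116 = 156.16 → 156
G = 99 + 0.51 × (218 − 99) = 99 + 0.51 × 119 = 159.69 → 160
B = 122 + 0.51 × (232 − 122) = 122 + 0.51 × 110 = 178.1 → 178
So the blended color is (156, 160, 178), about #9ca0b2.

(156, 160, 178)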